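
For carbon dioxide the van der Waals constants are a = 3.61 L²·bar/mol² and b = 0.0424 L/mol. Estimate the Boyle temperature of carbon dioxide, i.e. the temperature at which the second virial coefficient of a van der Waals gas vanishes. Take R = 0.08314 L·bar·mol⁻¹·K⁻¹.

For a van der Waals gas the second virial coefficient B₂ = b − a/(RT) vanishes at T_B = a/(Rb).
T_B = 3.61/(0.08314×0.0424) = 3.61/0.0035251 = 1024 K

T_B ≈ 1024 K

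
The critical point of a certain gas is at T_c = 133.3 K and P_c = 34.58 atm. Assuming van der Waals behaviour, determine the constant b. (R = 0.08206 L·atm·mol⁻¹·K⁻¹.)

From T_c = 8a/(27Rb) and P_c = a/(27b²): b = R T_c/(8 P_c).
b = (0.08206)(133.3)/(8×34.58) = 10.939/276.64 = 0.03954 L/mol

b ≈ 0.03954 L/mol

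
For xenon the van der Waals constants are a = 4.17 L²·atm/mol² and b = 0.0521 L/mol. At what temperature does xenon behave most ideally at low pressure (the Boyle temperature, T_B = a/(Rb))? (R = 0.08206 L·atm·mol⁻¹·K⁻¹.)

T_B ≈ 975.4 K

For a van der Waals gas the second virial coefficient B₂ = b − a/(RT) vanishes at T_B = a/(Rb).
T_B = 4.17/(0.08206×0.0521) = 4.17/0.0042753 = 975.4 K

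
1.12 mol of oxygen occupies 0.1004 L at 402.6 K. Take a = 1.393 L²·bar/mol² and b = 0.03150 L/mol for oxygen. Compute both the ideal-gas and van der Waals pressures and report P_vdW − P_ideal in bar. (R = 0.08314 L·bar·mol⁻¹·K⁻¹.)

ΔP ≈ 28.95 bar

Ideal: P_ideal = nRT/V = (1.12)(0.08314)(402.6)/0.1004 = 373.395 bar
vdW: P = nRT/(V − nb) − a n²/V² = 37.4888/0.0651200 − 1.74738/0.0100802 = 575.688 − 173.348 = 402.340 bar
ΔP = 402.340 − 373.395 = 28.95 bar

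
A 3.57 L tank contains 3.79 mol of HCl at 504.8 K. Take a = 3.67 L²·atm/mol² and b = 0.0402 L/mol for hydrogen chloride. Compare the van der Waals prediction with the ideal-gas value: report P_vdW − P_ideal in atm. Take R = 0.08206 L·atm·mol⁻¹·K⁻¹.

Ideal: P_ideal = nRT/V = (3.79)(0.08206)(504.8)/3.57 = 43.9766 atm
vdW: P = nRT/(V − nb) − a n²/V² = 156.997/3.41764 − 52.7162/12.7449 = 45.9373 − 4.13626 = 41.8010 atm
ΔP = 41.8010 − 43.9766 = -2.176 atm

ΔP ≈ -2.176 atm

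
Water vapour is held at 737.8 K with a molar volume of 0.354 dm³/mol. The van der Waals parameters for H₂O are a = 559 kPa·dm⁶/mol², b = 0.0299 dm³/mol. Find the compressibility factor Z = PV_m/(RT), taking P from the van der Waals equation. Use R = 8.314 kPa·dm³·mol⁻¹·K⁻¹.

Z ≈ 0.8348

P = RT/(V_m − b) − a/V_m² = (8.314)(737.8)/(0.354 − 0.0299) − 559/(0.354)²
  = 6134.1/0.32410 − 4460.7 = 18927 − 4460.7 = 14466 kPa
Z = PV_m/(RT) = (14466)(0.354)/((8.314)(737.8)) = 5121.0/6134.1 = 0.8348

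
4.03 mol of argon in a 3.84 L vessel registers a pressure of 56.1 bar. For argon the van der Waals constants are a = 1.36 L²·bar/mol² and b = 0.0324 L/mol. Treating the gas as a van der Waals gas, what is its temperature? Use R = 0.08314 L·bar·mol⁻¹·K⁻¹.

T = (P + a n²/V²)(V − nb)/(nR)
P + a n²/V² = 56.1 + (1.36)(4.03)²/(3.84)² = 57.598 bar
V − nb = 3.84 − (4.03)(0.0324) = 3.7094 L
T = (57.598)(3.7094)/((4.03)(0.08314)) = 637.7 K

T ≈ 637.7 K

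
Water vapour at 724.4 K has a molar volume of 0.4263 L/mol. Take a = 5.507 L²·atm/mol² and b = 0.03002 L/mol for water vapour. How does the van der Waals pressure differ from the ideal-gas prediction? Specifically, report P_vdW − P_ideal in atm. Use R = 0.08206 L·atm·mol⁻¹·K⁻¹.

Ideal: P_ideal = RT/V_m = (0.08206)(724.4)/0.4263 = 139.442 atm
vdW: P = RT/(V_m − b) − a/V_m² = 59.4443/0.396280 − 5.507/0.181732 = 150.006 − 30.3029 = 119.703 atm
ΔP = 119.703 − 139.442 = -19.74 atm

ΔP ≈ -19.74 atm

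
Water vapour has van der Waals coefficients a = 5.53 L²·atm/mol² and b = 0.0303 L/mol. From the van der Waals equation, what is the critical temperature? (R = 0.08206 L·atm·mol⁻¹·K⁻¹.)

For a van der Waals gas, T_c = 8a/(27Rb).
T_c = 8×5.53/(27×0.08206×0.0303) = 44.240/0.067133 = 659.0 K

T_c ≈ 659.0 K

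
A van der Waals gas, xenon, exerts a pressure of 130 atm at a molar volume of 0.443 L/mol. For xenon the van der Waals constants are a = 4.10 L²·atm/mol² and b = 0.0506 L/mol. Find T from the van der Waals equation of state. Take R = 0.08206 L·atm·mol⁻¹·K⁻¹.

T ≈ 721.5 K

T = (P + a/V_m²)(V_m − b)/R
P + a/V_m² = 130 + 4.10/(0.443)² = 150.89 atm
V_m − b = 0.443 − 0.0506 = 0.39240 L/mol
T = (150.89)(0.39240)/0.08206 = 721.5 K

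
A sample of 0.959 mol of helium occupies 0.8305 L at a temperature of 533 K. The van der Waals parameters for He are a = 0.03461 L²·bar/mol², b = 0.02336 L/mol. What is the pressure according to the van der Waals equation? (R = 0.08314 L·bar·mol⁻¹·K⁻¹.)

P ≈ 52.54 bar

P = nRT/(V − nb) − a n²/V²
nRT/(V − nb) = (0.959)(0.08314)(533)/(0.8305 − 0.959×0.02336) = 42.497/0.80810 = 52.589 bar
a n²/V² = (0.03461)(0.959)²/(0.8305)² = 0.046149 bar
P = 52.589 − 0.046149 = 52.54 bar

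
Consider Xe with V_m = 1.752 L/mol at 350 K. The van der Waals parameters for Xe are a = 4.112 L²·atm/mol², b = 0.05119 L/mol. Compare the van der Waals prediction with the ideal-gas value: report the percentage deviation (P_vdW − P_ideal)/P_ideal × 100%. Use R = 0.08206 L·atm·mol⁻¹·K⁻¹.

-5.16 %

Ideal: P_ideal = RT/V_m = (0.08206)(350)/1.752 = 16.3933 atm
vdW: P = RT/(V_m − b) − a/V_m² = 28.7210/1.70081 − 4.112/3.06950 = 16.8867 − 1.33963 = 15.5471 atm
% deviation = (15.5471 − 16.3933)/16.3933 × 100% = -5.16%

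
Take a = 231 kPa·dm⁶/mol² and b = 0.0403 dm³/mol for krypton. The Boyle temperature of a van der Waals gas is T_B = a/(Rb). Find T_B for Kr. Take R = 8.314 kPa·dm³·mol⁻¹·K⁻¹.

T_B ≈ 689.4 K

For a van der Waals gas the second virial coefficient B₂ = b − a/(RT) vanishes at T_B = a/(Rb).
T_B = 231/(8.314×0.0403) = 231/0.33505 = 689.4 K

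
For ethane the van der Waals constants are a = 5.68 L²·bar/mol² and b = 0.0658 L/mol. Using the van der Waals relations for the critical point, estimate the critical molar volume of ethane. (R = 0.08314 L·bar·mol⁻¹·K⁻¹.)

V_m,c ≈ 0.1974 L/mol

For a van der Waals gas, V_m,c = 3b.
V_m,c = 3×0.0658 = 0.1974 L/mol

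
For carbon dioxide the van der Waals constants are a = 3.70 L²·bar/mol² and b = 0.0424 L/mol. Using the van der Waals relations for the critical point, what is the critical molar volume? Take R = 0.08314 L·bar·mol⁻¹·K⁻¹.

V_m,c ≈ 0.1272 L/mol

For a van der Waals gas, V_m,c = 3b.
V_m,c = 3×0.0424 = 0.1272 L/mol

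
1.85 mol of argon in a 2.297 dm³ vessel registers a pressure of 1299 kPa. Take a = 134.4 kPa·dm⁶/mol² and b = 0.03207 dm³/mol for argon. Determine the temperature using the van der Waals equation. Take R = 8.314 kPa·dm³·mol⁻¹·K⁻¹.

T = (P + a n²/V²)(V − nb)/(nR)
P + a n²/V² = 1299 + (134.4)(1.85)²/(2.297)² = 1386.2 kPa
V − nb = 2.297 − (1.85)(0.03207) = 2.2377 dm³
T = (1386.2)(2.2377)/((1.85)(8.314)) = 201.7 K

T ≈ 201.7 K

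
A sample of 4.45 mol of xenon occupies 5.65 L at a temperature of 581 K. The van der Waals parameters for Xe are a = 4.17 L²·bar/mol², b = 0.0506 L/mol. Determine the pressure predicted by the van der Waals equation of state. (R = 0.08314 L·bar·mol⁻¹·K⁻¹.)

P = nRT/(V − nb) − a n²/V²
nRT/(V − nb) = (4.45)(0.08314)(581)/(5.65 − 4.45×0.0506) = 214.95/5.4248 = 39.624 bar
a n²/V² = (4.17)(4.45)²/(5.65)² = 2.5868 bar
P = 39.624 − 2.5868 = 37.04 bar

P ≈ 37.04 bar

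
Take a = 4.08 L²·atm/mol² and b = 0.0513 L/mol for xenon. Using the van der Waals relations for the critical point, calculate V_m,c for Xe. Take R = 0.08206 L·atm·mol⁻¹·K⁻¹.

V_m,c ≈ 0.1539 L/mol

For a van der Waals gas, V_m,c = 3b.
V_m,c = 3×0.0513 = 0.1539 L/mol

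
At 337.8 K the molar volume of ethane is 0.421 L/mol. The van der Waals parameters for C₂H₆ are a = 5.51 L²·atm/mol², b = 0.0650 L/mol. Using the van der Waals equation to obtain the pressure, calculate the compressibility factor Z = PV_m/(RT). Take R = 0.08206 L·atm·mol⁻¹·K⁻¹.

P = RT/(V_m − b) − a/V_m² = (0.08206)(337.8)/(0.421 − 0.0650) − 5.51/(0.421)²
  = 27.720/0.35600 − 31.088 = 77.865 − 31.088 = 46.777 atm
Z = PV_m/(RT) = (46.777)(0.421)/((0.08206)(337.8)) = 19.693/27.720 = 0.7104

Z ≈ 0.7104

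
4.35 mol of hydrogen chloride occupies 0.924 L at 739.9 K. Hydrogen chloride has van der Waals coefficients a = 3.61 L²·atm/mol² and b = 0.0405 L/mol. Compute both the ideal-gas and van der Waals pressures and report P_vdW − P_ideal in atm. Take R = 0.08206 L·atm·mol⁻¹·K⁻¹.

Ideal: P_ideal = nRT/V = (4.35)(0.08206)(739.9)/0.924 = 285.839 atm
vdW: P = nRT/(V − nb) − a n²/V² = 264.115/0.747825 − 68.3102/0.853776 = 353.178 − 80.0095 = 273.169 atm
ΔP = 273.169 − 285.839 = -12.67 atm

ΔP ≈ -12.67 atm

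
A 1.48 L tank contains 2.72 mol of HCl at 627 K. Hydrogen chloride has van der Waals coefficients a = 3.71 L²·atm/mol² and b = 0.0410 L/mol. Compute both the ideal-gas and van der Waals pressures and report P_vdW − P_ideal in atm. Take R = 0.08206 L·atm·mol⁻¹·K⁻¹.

Ideal: P_ideal = nRT/V = (2.72)(0.08206)(627)/1.48 = 94.5597 atm
vdW: P = nRT/(V − nb) − a n²/V² = 139.948/1.36848 − 27.4481/2.19040 = 102.265 − 12.5311 = 89.734 atm
ΔP = 89.734 − 94.5597 = -4.83 atm

ΔP ≈ -4.83 atm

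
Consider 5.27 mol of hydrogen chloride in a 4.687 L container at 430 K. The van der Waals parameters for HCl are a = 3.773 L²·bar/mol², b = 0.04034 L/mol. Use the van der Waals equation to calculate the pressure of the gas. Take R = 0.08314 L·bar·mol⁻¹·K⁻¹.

P = nRT/(V − nb) − a n²/V²
nRT/(V − nb) = (5.27)(0.08314)(430)/(4.687 − 5.27×0.04034) = 188.40/4.4744 = 42.106 bar
a n²/V² = (3.773)(5.27)²/(4.687)² = 4.7700 bar
P = 42.106 − 4.7700 = 37.34 bar

P ≈ 37.34 bar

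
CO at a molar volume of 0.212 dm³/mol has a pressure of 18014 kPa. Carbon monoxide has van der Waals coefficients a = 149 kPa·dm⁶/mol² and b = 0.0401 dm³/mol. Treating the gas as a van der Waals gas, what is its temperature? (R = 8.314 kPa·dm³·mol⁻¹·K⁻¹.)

T ≈ 441.0 K

T = (P + a/V_m²)(V_m − b)/R
P + a/V_m² = 18014 + 149/(0.212)² = 21329 kPa
V_m − b = 0.212 − 0.0401 = 0.17190 dm³/mol
T = (21329)(0.17190)/8.314 = 441.0 K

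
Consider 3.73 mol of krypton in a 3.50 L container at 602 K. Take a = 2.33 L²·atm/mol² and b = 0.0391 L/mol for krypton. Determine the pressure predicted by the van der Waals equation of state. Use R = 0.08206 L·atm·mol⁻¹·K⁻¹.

P = nRT/(V − nb) − a n²/V²
nRT/(V − nb) = (3.73)(0.08206)(602)/(3.50 − 3.73×0.0391) = 184.26/3.3542 = 54.934 atm
a n²/V² = (2.33)(3.73)²/(3.50)² = 2.6463 atm
P = 54.934 − 2.6463 = 52.29 atm

P ≈ 52.29 atm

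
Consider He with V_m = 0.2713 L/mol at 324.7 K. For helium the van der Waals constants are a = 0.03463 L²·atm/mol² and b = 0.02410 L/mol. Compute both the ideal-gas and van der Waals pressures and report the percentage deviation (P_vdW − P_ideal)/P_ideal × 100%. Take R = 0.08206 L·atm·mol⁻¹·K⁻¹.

9.27 %

Ideal: P_ideal = RT/V_m = (0.08206)(324.7)/0.2713 = 98.2119 atm
vdW: P = RT/(V_m − b) − a/V_m² = 26.6449/0.247200 − 0.03463/0.0736037 = 107.787 − 0.470493 = 107.317 atm
% deviation = (107.317 − 98.2119)/98.2119 × 100% = 9.27%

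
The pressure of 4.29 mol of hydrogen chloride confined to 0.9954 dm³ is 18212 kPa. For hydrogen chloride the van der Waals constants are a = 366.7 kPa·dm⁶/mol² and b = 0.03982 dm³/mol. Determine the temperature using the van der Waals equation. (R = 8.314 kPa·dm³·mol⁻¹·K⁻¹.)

T ≈ 578.5 K

T = (P + a n²/V²)(V − nb)/(nR)
P + a n²/V² = 18212 + (366.7)(4.29)²/(0.9954)² = 25023 kPa
V − nb = 0.9954 − (4.29)(0.03982) = 0.82457 dm³
T = (25023)(0.82457)/((4.29)(8.314)) = 578.5 K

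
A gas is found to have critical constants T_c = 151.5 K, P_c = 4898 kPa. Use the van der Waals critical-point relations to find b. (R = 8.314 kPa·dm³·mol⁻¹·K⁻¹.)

b ≈ 0.03215 dm³/mol

From T_c = 8a/(27Rb) and P_c = a/(27b²): b = R T_c/(8 P_c).
b = (8.314)(151.5)/(8×4898) = 1259.6/39184 = 0.03215 dm³/mol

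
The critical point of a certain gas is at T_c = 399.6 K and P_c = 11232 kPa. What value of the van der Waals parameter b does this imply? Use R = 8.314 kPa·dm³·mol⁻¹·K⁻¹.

b ≈ 0.03697 dm³/mol

From T_c = 8a/(27Rb) and P_c = a/(27b²): b = R T_c/(8 P_c).
b = (8.314)(399.6)/(8×11232) = 3322.3/89856 = 0.03697 dm³/mol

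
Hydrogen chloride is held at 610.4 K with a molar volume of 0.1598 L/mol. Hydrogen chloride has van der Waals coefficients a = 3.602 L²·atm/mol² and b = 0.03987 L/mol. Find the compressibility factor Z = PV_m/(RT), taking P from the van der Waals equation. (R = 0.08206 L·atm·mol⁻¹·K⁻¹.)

Z ≈ 0.8824

P = RT/(V_m − b) − a/V_m² = (0.08206)(610.4)/(0.1598 − 0.03987) − 3.602/(0.1598)²
  = 50.089/0.11993 − 141.06 = 417.65 − 141.06 = 276.59 atm
Z = PV_m/(RT) = (276.59)(0.1598)/((0.08206)(610.4)) = 44.199/50.089 = 0.8824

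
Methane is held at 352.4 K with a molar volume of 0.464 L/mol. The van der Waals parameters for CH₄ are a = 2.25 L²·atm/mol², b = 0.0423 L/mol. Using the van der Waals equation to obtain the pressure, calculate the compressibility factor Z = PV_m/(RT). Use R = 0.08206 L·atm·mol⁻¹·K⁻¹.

Z ≈ 0.9326

P = RT/(V_m − b) − a/V_m² = (0.08206)(352.4)/(0.464 − 0.0423) − 2.25/(0.464)²
  = 28.918/0.42170 − 10.451 = 68.575 − 10.451 = 58.124 atm
Z = PV_m/(RT) = (58.124)(0.464)/((0.08206)(352.4)) = 26.970/28.918 = 0.9326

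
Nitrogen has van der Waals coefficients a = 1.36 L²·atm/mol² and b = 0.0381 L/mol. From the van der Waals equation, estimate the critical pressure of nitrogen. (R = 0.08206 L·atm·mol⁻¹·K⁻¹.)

P_c ≈ 34.70 atm

For a van der Waals gas, P_c = a/(27b²).
P_c = 1.36/(27×(0.0381)²) = 1.36/0.039193 = 34.70 atm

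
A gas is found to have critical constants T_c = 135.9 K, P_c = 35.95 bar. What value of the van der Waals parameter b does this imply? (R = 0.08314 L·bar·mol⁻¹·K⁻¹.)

b ≈ 0.03929 L/mol

From T_c = 8a/(27Rb) and P_c = a/(27b²): b = R T_c/(8 P_c).
b = (0.08314)(135.9)/(8×35.95) = 11.299/287.60 = 0.03929 L/mol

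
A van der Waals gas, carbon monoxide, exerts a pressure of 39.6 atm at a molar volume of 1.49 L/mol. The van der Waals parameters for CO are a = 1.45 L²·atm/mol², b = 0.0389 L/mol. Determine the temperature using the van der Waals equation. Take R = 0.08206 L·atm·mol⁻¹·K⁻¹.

T ≈ 711.8 K

T = (P + a/V_m²)(V_m − b)/R
P + a/V_m² = 39.6 + 1.45/(1.49)² = 40.253 atm
V_m − b = 1.49 − 0.0389 = 1.4511 L/mol
T = (40.253)(1.4511)/0.08206 = 711.8 K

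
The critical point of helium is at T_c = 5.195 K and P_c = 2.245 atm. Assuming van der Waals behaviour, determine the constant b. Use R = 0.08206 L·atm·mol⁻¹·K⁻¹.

b ≈ 0.02374 L/mol

From T_c = 8a/(27Rb) and P_c = a/(27b²): b = R T_c/(8 P_c).
b = (0.08206)(5.195)/(8×2.245) = 0.42630/17.960 = 0.02374 L/mol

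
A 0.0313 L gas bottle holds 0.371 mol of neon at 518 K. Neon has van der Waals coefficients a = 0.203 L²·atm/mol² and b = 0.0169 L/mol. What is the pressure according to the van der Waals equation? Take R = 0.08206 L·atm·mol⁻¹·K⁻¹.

P = nRT/(V − nb) − a n²/V²
nRT/(V − nb) = (0.371)(0.08206)(518)/(0.0313 − 0.371×0.0169) = 15.770/0.025030 = 630.04 atm
a n²/V² = (0.203)(0.371)²/(0.0313)² = 28.520 atm
P = 630.04 − 28.520 = 601.5 atm

P ≈ 601.5 atm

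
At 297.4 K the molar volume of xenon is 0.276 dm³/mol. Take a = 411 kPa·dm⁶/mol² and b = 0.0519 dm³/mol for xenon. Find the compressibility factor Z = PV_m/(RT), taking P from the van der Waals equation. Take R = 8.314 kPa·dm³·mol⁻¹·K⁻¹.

P = RT/(V_m − b) − a/V_m² = (8.314)(297.4)/(0.276 − 0.0519) − 411/(0.276)²
  = 2472.6/0.22410 − 5395.4 = 11033 − 5395.4 = 5638 kPa
Z = PV_m/(RT) = (5638)(0.276)/((8.314)(297.4)) = 1556.1/2472.6 = 0.6293

Z ≈ 0.6293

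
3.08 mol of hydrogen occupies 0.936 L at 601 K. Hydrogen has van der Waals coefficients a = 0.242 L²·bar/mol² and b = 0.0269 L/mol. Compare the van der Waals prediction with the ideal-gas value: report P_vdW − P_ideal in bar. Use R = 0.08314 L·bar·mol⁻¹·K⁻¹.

Ideal: P_ideal = nRT/V = (3.08)(0.08314)(601)/0.936 = 164.422 bar
vdW: P = nRT/(V − nb) − a n²/V² = 153.899/0.853148 − 2.29571/0.876096 = 180.390 − 2.62039 = 177.770 bar
ΔP = 177.770 − 164.422 = 13.35 bar

ΔP ≈ 13.35 bar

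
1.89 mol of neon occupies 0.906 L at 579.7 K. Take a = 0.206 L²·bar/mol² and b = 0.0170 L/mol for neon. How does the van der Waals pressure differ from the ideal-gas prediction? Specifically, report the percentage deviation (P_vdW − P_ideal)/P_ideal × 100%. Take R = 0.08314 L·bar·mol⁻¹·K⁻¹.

2.79 %

Ideal: P_ideal = nRT/V = (1.89)(0.08314)(579.7)/0.906 = 100.542 bar
vdW: P = nRT/(V − nb) − a n²/V² = 91.0909/0.873870 − 0.735853/0.820836 = 104.239 − 0.896468 = 103.343 bar
% deviation = (103.343 − 100.542)/100.542 × 100% = 2.79%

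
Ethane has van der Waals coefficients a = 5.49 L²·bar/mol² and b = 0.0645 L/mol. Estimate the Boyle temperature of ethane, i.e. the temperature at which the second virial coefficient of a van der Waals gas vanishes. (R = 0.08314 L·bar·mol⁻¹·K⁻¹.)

T_B ≈ 1024 K

For a van der Waals gas the second virial coefficient B₂ = b − a/(RT) vanishes at T_B = a/(Rb).
T_B = 5.49/(0.08314×0.0645) = 5.49/0.0053625 = 1024 K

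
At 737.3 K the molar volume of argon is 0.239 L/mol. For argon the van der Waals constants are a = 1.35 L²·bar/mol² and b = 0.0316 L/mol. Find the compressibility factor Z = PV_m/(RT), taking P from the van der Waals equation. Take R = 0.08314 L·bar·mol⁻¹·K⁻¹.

Z ≈ 1.060

P = RT/(V_m − b) − a/V_m² = (0.08314)(737.3)/(0.239 − 0.0316) − 1.35/(0.239)²
  = 61.299/0.20740 − 23.634 = 295.56 − 23.634 = 271.93 bar
Z = PV_m/(RT) = (271.93)(0.239)/((0.08314)(737.3)) = 64.991/61.299 = 1.060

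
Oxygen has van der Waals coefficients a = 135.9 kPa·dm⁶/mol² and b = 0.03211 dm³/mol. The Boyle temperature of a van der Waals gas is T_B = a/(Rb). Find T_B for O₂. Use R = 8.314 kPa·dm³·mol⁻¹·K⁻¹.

For a van der Waals gas the second virial coefficient B₂ = b − a/(RT) vanishes at T_B = a/(Rb).
T_B = 135.9/(8.314×0.03211) = 135.9/0.26696 = 509.1 K

T_B ≈ 509.1 K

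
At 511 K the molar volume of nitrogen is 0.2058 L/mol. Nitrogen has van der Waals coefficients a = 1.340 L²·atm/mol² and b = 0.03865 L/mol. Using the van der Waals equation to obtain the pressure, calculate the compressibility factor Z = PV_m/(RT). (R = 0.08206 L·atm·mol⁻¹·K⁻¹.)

Z ≈ 1.076

P = RT/(V_m − b) − a/V_m² = (0.08206)(511)/(0.2058 − 0.03865) − 1.340/(0.2058)²
  = 41.933/0.16715 − 31.638 = 250.87 − 31.638 = 219.23 atm
Z = PV_m/(RT) = (219.23)(0.2058)/((0.08206)(511)) = 45.118/41.933 = 1.076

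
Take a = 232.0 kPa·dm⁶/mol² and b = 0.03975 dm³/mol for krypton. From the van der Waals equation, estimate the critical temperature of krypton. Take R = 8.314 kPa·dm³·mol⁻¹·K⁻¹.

T_c ≈ 208.0 K

For a van der Waals gas, T_c = 8a/(27Rb).
T_c = 8×232.0/(27×8.314×0.03975) = 1856.0/8.9230 = 208.0 K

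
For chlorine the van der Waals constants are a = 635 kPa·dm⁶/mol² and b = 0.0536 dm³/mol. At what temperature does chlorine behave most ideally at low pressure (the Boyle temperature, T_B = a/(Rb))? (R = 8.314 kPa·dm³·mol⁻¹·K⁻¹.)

T_B ≈ 1425 K

For a van der Waals gas the second virial coefficient B₂ = b − a/(RT) vanishes at T_B = a/(Rb).
T_B = 635/(8.314×0.0536) = 635/0.44563 = 1425 K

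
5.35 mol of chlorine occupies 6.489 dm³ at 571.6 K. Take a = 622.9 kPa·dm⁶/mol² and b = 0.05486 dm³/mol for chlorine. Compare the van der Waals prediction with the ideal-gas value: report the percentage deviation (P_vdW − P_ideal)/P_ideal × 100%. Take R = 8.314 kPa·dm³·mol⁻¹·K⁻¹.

Ideal: P_ideal = nRT/V = (5.35)(8.314)(571.6)/6.489 = 3918.12 kPa
vdW: P = nRT/(V − nb) − a n²/V² = 25424.7/6.19550 − 17829.0/42.1071 = 4103.74 − 423.420 = 3680.32 kPa
% deviation = (3680.32 − 3918.12)/3918.12 × 100% = -6.07%

-6.07 %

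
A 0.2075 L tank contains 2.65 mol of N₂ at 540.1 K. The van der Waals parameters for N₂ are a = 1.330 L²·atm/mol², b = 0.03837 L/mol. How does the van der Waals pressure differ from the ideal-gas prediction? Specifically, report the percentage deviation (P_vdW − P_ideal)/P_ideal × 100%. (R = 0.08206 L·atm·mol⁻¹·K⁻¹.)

Ideal: P_ideal = nRT/V = (2.65)(0.08206)(540.1)/0.2075 = 566.022 atm
vdW: P = nRT/(V − nb) − a n²/V² = 117.450/0.105820 − 9.33993/0.0430563 = 1109.90 − 216.924 = 892.98 atm
% deviation = (892.98 − 566.022)/566.022 × 100% = 57.76%

57.76 %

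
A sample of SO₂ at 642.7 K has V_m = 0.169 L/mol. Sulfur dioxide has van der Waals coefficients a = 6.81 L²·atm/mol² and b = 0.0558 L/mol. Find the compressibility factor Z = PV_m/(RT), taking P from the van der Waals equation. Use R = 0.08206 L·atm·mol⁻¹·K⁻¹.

P = RT/(V_m − b) − a/V_m² = (0.08206)(642.7)/(0.169 − 0.0558) − 6.81/(0.169)²
  = 52.740/0.11320 − 238.44 = 465.90 − 238.44 = 227.46 atm
Z = PV_m/(RT) = (227.46)(0.169)/((0.08206)(642.7)) = 38.441/52.740 = 0.7289

Z ≈ 0.7289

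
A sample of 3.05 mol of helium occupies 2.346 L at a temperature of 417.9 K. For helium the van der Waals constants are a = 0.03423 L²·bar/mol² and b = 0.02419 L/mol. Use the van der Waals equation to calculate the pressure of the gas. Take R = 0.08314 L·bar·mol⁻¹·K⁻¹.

P = nRT/(V − nb) − a n²/V²
nRT/(V − nb) = (3.05)(0.08314)(417.9)/(2.346 − 3.05×0.02419) = 105.97/2.2722 = 46.638 bar
a n²/V² = (0.03423)(3.05)²/(2.346)² = 0.057856 bar
P = 46.638 − 0.057856 = 46.58 bar

P ≈ 46.58 bar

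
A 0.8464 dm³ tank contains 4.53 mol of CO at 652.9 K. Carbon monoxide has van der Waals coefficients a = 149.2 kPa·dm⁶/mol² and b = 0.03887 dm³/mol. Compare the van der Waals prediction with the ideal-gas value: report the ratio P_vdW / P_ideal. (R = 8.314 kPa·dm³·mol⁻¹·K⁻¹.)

Ideal: P_ideal = nRT/V = (4.53)(8.314)(652.9)/0.8464 = 29052.2 kPa
vdW: P = nRT/(V − nb) − a n²/V² = 24589.8/0.670319 − 3061.72/0.716393 = 36683.7 − 4273.80 = 32409.9 kPa
Ratio = 32409.9/29052.2 = 1.116

P_vdW / P_ideal ≈ 1.116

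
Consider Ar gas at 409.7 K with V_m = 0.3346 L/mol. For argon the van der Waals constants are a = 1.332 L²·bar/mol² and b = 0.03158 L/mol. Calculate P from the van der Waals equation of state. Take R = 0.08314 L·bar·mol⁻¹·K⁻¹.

P ≈ 100.5 bar

P = RT/(V_m − b) − a/V_m²
RT/(V_m − b) = (0.08314)(409.7)/(0.3346 − 0.03158) = 34.062/0.30302 = 112.41 bar
a/V_m² = 1.332/(0.3346)² = 11.897 bar
P = 112.41 − 11.897 = 100.5 bar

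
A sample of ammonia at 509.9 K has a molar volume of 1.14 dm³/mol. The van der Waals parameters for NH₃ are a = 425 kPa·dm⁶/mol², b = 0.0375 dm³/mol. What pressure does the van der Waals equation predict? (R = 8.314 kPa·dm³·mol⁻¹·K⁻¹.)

P ≈ 3518 kPa

P = RT/(V_m − b) − a/V_m²
RT/(V_m − b) = (8.314)(509.9)/(1.14 − 0.0375) = 4239.3/1.1025 = 3845.2 kPa
a/V_m² = 425/(1.14)² = 327.02 kPa
P = 3845.2 − 327.02 = 3518 kPa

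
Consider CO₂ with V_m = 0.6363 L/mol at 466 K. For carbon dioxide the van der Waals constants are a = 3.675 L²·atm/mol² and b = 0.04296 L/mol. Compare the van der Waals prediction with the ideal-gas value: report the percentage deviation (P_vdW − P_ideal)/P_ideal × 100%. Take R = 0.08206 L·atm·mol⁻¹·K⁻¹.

Ideal: P_ideal = RT/V_m = (0.08206)(466)/0.6363 = 60.0974 atm
vdW: P = RT/(V_m − b) − a/V_m² = 38.2400/0.593340 − 3.675/0.404878 = 64.4487 − 9.07681 = 55.3719 atm
% deviation = (55.3719 − 60.0974)/60.0974 × 100% = -7.86%

-7.86 %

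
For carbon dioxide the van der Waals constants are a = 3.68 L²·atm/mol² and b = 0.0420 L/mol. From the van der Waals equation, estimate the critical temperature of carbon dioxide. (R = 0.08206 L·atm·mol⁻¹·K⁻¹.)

T_c ≈ 316.4 K

For a van der Waals gas, T_c = 8a/(27Rb).
T_c = 8×3.68/(27×0.08206×0.0420) = 29.440/0.093056 = 316.4 K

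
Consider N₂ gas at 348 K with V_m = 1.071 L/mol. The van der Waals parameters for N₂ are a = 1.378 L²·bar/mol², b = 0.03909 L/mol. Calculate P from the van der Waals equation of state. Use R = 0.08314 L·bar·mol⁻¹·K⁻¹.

P = RT/(V_m − b) − a/V_m²
RT/(V_m − b) = (0.08314)(348)/(1.071 − 0.03909) = 28.933/1.0319 = 28.039 bar
a/V_m² = 1.378/(1.071)² = 1.2014 bar
P = 28.039 − 1.2014 = 26.84 bar

P ≈ 26.84 bar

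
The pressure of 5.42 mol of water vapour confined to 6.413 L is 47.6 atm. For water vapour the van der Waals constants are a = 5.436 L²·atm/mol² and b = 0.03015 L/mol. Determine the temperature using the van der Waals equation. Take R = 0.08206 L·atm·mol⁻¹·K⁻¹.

T ≈ 723.4 K

T = (P + a n²/V²)(V − nb)/(nR)
P + a n²/V² = 47.6 + (5.436)(5.42)²/(6.413)² = 51.483 atm
V − nb = 6.413 − (5.42)(0.03015) = 6.2496 L
T = (51.483)(6.2496)/((5.42)(0.08206)) = 723.4 K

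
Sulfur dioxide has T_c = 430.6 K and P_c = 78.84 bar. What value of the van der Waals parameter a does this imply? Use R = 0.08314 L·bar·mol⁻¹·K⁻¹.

From T_c = 8a/(27Rb) and P_c = a/(27b²): a = 27 R² T_c²/(64 P_c).
a = 27×(0.08314)²×(430.6)²/(64×78.84) = 34604/5045.8 = 6.858 L²·bar/mol²

a ≈ 6.858 L²·bar/mol²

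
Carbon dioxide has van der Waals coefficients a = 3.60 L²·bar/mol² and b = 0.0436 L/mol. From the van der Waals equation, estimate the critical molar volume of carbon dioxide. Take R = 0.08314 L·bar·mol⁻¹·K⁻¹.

V_m,c ≈ 0.1308 L/mol

For a van der Waals gas, V_m,c = 3b.
V_m,c = 3×0.0436 = 0.1308 L/mol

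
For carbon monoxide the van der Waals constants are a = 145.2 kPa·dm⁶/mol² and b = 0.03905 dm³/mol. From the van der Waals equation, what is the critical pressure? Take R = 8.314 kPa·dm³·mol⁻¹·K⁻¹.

For a van der Waals gas, P_c = a/(27b²).
P_c = 145.2/(27×(0.03905)²) = 145.2/0.041172 = 3527 kPa

P_c ≈ 3527 kPa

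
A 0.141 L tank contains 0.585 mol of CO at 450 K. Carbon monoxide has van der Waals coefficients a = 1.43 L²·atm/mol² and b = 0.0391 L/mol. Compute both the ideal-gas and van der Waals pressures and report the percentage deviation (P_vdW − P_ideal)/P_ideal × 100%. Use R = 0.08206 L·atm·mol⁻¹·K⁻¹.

3.30 %

Ideal: P_ideal = nRT/V = (0.585)(0.08206)(450)/0.141 = 153.208 atm
vdW: P = nRT/(V − nb) − a n²/V² = 21.6023/0.118127 − 0.489382/0.0198810 = 182.874 − 24.6156 = 158.258 atm
% deviation = (158.258 − 153.208)/153.208 × 100% = 3.30%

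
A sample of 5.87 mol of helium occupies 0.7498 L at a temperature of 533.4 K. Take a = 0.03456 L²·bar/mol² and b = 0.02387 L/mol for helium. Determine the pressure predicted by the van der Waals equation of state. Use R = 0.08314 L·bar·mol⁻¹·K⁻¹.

P ≈ 424.9 bar

P = nRT/(V − nb) − a n²/V²
nRT/(V − nb) = (5.87)(0.08314)(533.4)/(0.7498 − 5.87×0.02387) = 260.32/0.60968 = 426.98 bar
a n²/V² = (0.03456)(5.87)²/(0.7498)² = 2.1182 bar
P = 426.98 − 2.1182 = 424.9 bar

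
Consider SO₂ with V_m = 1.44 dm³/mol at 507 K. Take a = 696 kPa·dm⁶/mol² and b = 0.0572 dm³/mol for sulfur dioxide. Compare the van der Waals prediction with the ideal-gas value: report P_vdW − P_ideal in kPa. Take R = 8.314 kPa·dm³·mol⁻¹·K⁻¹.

ΔP ≈ -214.6 kPa

Ideal: P_ideal = RT/V_m = (8.314)(507)/1.44 = 2927.22 kPa
vdW: P = RT/(V_m − b) − a/V_m² = 4215.20/1.38280 − 696/2.07360 = 3048.31 − 335.648 = 2712.66 kPa
ΔP = 2712.66 − 2927.22 = -214.6 kPa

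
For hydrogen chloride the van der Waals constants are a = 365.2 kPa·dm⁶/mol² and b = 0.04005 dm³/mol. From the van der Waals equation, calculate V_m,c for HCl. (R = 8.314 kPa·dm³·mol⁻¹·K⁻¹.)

V_m,c ≈ 0.1202 dm³/mol

For a van der Waals gas, V_m,c = 3b.
V_m,c = 3×0.04005 = 0.1202 dm³/mol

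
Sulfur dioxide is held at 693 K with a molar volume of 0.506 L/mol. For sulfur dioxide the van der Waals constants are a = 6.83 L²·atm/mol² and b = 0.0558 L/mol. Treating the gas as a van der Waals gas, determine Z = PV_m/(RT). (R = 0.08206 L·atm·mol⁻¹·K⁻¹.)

P = RT/(V_m − b) − a/V_m² = (0.08206)(693)/(0.506 − 0.0558) − 6.83/(0.506)²
  = 56.868/0.45020 − 26.676 = 126.32 − 26.676 = 99.64 atm
Z = PV_m/(RT) = (99.64)(0.506)/((0.08206)(693)) = 50.418/56.868 = 0.8866

Z ≈ 0.8866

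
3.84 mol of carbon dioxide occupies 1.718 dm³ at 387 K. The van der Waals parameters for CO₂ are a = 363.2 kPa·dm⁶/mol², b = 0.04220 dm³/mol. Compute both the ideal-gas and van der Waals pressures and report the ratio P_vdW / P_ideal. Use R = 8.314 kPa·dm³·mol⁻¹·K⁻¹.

Ideal: P_ideal = nRT/V = (3.84)(8.314)(387)/1.718 = 7191.66 kPa
vdW: P = nRT/(V − nb) − a n²/V² = 12355.3/1.55595 − 5355.60/2.95152 = 7940.68 − 1814.52 = 6126.16 kPa
Ratio = 6126.16/7191.66 = 0.8518

P_vdW / P_ideal ≈ 0.8518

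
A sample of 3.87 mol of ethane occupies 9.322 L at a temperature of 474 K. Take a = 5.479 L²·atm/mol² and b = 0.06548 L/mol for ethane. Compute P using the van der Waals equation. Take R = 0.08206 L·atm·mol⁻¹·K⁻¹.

P = nRT/(V − nb) − a n²/V²
nRT/(V − nb) = (3.87)(0.08206)(474)/(9.322 − 3.87×0.06548) = 150.53/9.0686 = 16.599 atm
a n²/V² = (5.479)(3.87)²/(9.322)² = 0.94429 atm
P = 16.599 − 0.94429 = 15.65 atm

P ≈ 15.65 atm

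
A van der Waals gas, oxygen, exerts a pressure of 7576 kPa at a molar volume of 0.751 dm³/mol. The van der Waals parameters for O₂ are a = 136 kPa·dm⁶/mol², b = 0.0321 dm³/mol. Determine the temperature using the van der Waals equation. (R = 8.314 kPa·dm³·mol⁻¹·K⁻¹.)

T ≈ 675.9 K

T = (P + a/V_m²)(V_m − b)/R
P + a/V_m² = 7576 + 136/(0.751)² = 7817.1 kPa
V_m − b = 0.751 − 0.0321 = 0.71890 dm³/mol
T = (7817.1)(0.71890)/8.314 = 675.9 K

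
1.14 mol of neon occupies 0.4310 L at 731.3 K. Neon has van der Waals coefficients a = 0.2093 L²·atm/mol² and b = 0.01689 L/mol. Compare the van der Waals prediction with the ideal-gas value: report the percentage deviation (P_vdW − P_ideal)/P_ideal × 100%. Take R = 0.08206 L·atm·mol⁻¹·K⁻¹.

3.75 %

Ideal: P_ideal = nRT/V = (1.14)(0.08206)(731.3)/0.4310 = 158.728 atm
vdW: P = nRT/(V − nb) − a n²/V² = 68.4119/0.411745 − 0.272006/0.185761 = 166.151 − 1.46428 = 164.687 atm
% deviation = (164.687 − 158.728)/158.728 × 100% = 3.75%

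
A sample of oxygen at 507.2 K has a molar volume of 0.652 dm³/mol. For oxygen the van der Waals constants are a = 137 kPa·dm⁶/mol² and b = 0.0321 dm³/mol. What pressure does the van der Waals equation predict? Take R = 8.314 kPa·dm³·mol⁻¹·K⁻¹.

P = RT/(V_m − b) − a/V_m²
RT/(V_m − b) = (8.314)(507.2)/(0.652 − 0.0321) = 4216.9/0.61990 = 6802.5 kPa
a/V_m² = 137/(0.652)² = 322.27 kPa
P = 6802.5 − 322.27 = 6480 kPa

P ≈ 6480 kPa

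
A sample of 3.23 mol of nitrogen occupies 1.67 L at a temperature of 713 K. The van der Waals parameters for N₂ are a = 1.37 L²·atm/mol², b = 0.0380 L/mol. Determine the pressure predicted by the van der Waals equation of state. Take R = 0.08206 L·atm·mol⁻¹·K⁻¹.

P = nRT/(V − nb) − a n²/V²
nRT/(V − nb) = (3.23)(0.08206)(713)/(1.67 − 3.23×0.0380) = 188.98/1.5473 = 122.14 atm
a n²/V² = (1.37)(3.23)²/(1.67)² = 5.1250 atm
P = 122.14 − 5.1250 = 117.0 atm

P ≈ 117.0 atm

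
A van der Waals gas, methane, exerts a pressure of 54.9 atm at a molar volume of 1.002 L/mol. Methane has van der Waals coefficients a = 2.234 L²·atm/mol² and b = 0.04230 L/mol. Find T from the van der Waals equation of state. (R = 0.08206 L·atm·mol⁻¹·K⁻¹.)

T = (P + a/V_m²)(V_m − b)/R
P + a/V_m² = 54.9 + 2.234/(1.002)² = 57.125 atm
V_m − b = 1.002 − 0.04230 = 0.95970 L/mol
T = (57.125)(0.95970)/0.08206 = 668.1 K

T ≈ 668.1 K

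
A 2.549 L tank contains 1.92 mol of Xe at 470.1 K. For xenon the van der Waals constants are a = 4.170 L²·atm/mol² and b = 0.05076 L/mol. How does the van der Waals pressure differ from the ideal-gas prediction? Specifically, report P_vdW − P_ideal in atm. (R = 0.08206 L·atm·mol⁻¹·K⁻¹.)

ΔP ≈ -1.211 atm

Ideal: P_ideal = nRT/V = (1.92)(0.08206)(470.1)/2.549 = 29.0572 atm
vdW: P = nRT/(V − nb) − a n²/V² = 74.0667/2.45154 − 15.3723/6.49740 = 30.2123 − 2.36592 = 27.8464 atm
ΔP = 27.8464 − 29.0572 = -1.211 atm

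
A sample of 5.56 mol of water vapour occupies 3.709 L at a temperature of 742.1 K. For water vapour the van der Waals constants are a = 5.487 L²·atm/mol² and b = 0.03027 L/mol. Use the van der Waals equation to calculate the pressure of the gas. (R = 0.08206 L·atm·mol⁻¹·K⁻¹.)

P ≈ 83.30 atm

P = nRT/(V − nb) − a n²/V²
nRT/(V − nb) = (5.56)(0.08206)(742.1)/(3.709 − 5.56×0.03027) = 338.59/3.5407 = 95.628 atm
a n²/V² = (5.487)(5.56)²/(3.709)² = 12.330 atm
P = 95.628 − 12.330 = 83.30 atm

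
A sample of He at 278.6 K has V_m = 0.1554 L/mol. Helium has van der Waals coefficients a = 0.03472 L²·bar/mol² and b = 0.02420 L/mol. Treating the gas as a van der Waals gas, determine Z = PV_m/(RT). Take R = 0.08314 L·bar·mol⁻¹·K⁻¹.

Z ≈ 1.175

P = RT/(V_m − b) − a/V_m² = (0.08314)(278.6)/(0.1554 − 0.02420) − 0.03472/(0.1554)²
  = 23.163/0.13120 − 1.4377 = 176.55 − 1.4377 = 175.11 bar
Z = PV_m/(RT) = (175.11)(0.1554)/((0.08314)(278.6)) = 27.212/23.163 = 1.175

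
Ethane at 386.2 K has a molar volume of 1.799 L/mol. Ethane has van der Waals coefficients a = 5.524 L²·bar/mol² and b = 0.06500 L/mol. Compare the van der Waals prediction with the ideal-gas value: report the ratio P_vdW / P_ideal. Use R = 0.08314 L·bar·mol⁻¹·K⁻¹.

Ideal: P_ideal = RT/V_m = (0.08314)(386.2)/1.799 = 17.8481 bar
vdW: P = RT/(V_m − b) − a/V_m² = 32.1087/1.73400 − 5.524/3.23640 = 18.5171 − 1.70683 = 16.8103 bar
Ratio = 16.8103/17.8481 = 0.9419

P_vdW / P_ideal ≈ 0.9419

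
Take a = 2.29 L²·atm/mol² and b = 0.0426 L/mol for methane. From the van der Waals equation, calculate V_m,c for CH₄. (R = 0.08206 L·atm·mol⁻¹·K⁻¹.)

For a van der Waals gas, V_m,c = 3b.
V_m,c = 3×0.0426 = 0.1278 L/mol

V_m,c ≈ 0.1278 L/mol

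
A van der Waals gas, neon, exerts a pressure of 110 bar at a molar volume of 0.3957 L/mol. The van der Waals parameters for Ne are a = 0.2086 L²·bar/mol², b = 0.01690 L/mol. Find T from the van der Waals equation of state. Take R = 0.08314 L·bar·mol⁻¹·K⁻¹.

T ≈ 507.2 K

T = (P + a/V_m²)(V_m − b)/R
P + a/V_m² = 110 + 0.2086/(0.3957)² = 111.33 bar
V_m − b = 0.3957 − 0.01690 = 0.37880 L/mol
T = (111.33)(0.37880)/0.08314 = 507.2 K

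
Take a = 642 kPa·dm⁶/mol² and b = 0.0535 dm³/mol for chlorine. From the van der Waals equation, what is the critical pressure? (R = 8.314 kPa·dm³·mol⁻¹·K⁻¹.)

P_c ≈ 8307 kPa

For a van der Waals gas, P_c = a/(27b²).
P_c = 642/(27×(0.0535)²) = 642/0.077281 = 8307 kPa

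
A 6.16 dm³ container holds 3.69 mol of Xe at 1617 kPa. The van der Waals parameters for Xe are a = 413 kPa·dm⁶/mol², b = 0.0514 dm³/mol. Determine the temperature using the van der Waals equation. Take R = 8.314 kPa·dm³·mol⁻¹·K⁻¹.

T ≈ 343.5 K

T = (P + a n²/V²)(V − nb)/(nR)
P + a n²/V² = 1617 + (413)(3.69)²/(6.16)² = 1765.2 kPa
V − nb = 6.16 − (3.69)(0.0514) = 5.9703 dm³
T = (1765.2)(5.9703)/((3.69)(8.314)) = 343.5 K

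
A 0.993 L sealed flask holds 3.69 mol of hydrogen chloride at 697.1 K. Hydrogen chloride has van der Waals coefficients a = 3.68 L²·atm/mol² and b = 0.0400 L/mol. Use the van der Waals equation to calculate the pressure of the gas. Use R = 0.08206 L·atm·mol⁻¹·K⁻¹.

P = nRT/(V − nb) − a n²/V²
nRT/(V − nb) = (3.69)(0.08206)(697.1)/(0.993 − 3.69×0.0400) = 211.08/0.84540 = 249.68 atm
a n²/V² = (3.68)(3.69)²/(0.993)² = 50.816 atm
P = 249.68 − 50.816 = 198.9 atm

P ≈ 198.9 atm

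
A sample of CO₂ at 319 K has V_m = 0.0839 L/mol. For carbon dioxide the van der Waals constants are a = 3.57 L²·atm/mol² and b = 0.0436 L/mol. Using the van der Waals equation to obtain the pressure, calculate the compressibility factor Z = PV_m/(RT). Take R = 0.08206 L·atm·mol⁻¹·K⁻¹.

P = RT/(V_m − b) − a/V_m² = (0.08206)(319)/(0.0839 − 0.0436) − 3.57/(0.0839)²
  = 26.177/0.040300 − 507.16 = 649.55 − 507.16 = 142.39 atm
Z = PV_m/(RT) = (142.39)(0.0839)/((0.08206)(319)) = 11.947/26.177 = 0.4564

Z ≈ 0.4564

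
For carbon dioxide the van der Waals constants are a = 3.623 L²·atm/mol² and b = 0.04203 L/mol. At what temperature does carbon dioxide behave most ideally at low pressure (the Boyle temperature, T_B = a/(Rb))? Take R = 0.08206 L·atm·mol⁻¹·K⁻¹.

T_B ≈ 1050 K

For a van der Waals gas the second virial coefficient B₂ = b − a/(RT) vanishes at T_B = a/(Rb).
T_B = 3.623/(0.08206×0.04203) = 3.623/0.0034490 = 1050 K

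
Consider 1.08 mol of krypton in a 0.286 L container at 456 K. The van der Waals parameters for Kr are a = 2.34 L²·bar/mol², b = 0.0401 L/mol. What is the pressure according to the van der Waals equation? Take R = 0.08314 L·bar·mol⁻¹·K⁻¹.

P = nRT/(V − nb) − a n²/V²
nRT/(V − nb) = (1.08)(0.08314)(456)/(0.286 − 1.08×0.0401) = 40.945/0.24269 = 168.71 bar
a n²/V² = (2.34)(1.08)²/(0.286)² = 33.368 bar
P = 168.71 − 33.368 = 135.3 bar

P ≈ 135.3 bar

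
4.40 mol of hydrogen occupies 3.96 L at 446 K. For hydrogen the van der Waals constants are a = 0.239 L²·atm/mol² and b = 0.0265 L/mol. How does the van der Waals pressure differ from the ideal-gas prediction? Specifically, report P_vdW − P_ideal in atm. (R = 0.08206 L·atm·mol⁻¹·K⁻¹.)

ΔP ≈ 0.939 atm

Ideal: P_ideal = nRT/V = (4.40)(0.08206)(446)/3.96 = 40.6653 atm
vdW: P = nRT/(V − nb) − a n²/V² = 161.035/3.84340 − 4.62704/15.6816 = 41.8991 − 0.295062 = 41.6040 atm
ΔP = 41.6040 − 40.6653 = 0.939 atm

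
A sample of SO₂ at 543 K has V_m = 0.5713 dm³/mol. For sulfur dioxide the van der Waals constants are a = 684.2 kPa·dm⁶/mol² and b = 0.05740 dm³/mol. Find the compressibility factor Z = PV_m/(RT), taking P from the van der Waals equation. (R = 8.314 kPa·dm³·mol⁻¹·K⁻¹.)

P = RT/(V_m − b) − a/V_m² = (8.314)(543)/(0.5713 − 0.05740) − 684.2/(0.5713)²
  = 4514.5/0.51390 − 2096.3 = 8784.8 − 2096.3 = 6688.5 kPa
Z = PV_m/(RT) = (6688.5)(0.5713)/((8.314)(543)) = 3821.1/4514.5 = 0.8464

Z ≈ 0.8464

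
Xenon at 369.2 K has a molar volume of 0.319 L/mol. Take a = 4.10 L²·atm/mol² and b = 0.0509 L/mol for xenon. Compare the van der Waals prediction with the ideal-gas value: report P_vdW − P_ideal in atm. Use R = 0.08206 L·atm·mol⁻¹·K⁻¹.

Ideal: P_ideal = RT/V_m = (0.08206)(369.2)/0.319 = 94.9735 atm
vdW: P = RT/(V_m − b) − a/V_m² = 30.2966/0.268100 − 4.10/0.101761 = 113.005 − 40.2905 = 72.715 atm
ΔP = 72.715 − 94.9735 = -22.26 atm

ΔP ≈ -22.26 atm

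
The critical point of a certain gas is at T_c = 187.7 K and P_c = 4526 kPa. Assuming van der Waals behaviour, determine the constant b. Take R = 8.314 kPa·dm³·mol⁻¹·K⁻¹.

From T_c = 8a/(27Rb) and P_c = a/(27b²): b = R T_c/(8 P_c).
b = (8.314)(187.7)/(8×4526) = 1560.5/36208 = 0.04310 dm³/mol

b ≈ 0.04310 dm³/mol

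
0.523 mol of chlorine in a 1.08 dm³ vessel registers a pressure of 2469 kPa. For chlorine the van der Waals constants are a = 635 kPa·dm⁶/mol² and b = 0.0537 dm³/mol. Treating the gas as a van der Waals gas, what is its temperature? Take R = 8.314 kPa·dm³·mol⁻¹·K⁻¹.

T = (P + a n²/V²)(V − nb)/(nR)
P + a n²/V² = 2469 + (635)(0.523)²/(1.08)² = 2617.9 kPa
V − nb = 1.08 − (0.523)(0.0537) = 1.0519 dm³
T = (2617.9)(1.0519)/((0.523)(8.314)) = 633.3 K

T ≈ 633.3 K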